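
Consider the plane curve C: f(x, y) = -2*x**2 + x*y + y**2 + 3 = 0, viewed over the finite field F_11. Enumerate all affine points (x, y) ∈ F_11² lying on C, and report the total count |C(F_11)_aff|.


Affine F_11-points: {(3, 1), (3, 7), (4, 9), (5, 2), (5, 4), (6, 7), (6, 9), (7, 2), (8, 4), (8, 10)}; count = 10.

For each of the 121 pairs (x, y) ∈ F_11², evaluate f(x, y) mod 11. Record the zeros.
  x = 0: [0↦3, 1↦4, 2↦7, 3↦1, 4↦8, 5↦6, 6↦6, 7↦8, 8↦1, 9↦7, 10↦4]  zeros at y ∈ ∅
  x = 1: [0↦1, 1↦3, 2↦7, 3↦2, 4↦10, 5↦9, 6↦10, 7↦2, 8↦7, 9↦3, 10↦1]  zeros at y ∈ ∅
  x = 2: [0↦6, 1↦9, 2↦3, 3↦10, 4↦8, 5↦8, 6↦10, 7↦3, 8↦9, 9↦6, 10↦5]  zeros at y ∈ ∅
  x = 3: [0↦7, 1↦0, 2↦6, 3↦3, 4↦2, 5↦3, 6↦6, 7↦0, 8↦7, 9↦5, 10↦5]  zeros at y ∈ {1, 7}
  x = 4: [0↦4, 1↦9, 2↦5, 3↦3, 4↦3, 5↦5, 6↦9, 7↦4, 8↦1, 9↦0, 10↦1]  zeros at y ∈ {9}
  x = 5: [0↦8, 1↦3, 2↦0, 3↦10, 4↦0, 5↦3, 6↦8, 7↦4, 8↦2, 9↦2, 10↦4]  zeros at y ∈ {2, 4}
  x = 6: [0↦8, 1↦4, 2↦2, 3↦2, 4↦4, 5↦8, 6↦3, 7↦0, 8↦10, 9↦0, 10↦3]  zeros at y ∈ {7, 9}
  x = 7: [0↦4, 1↦1, 2↦0, 3↦1, 4↦4, 5↦9, 6↦5, 7↦3, 8↦3, 9↦5, 10↦9]  zeros at y ∈ {2}
  x = 8: [0↦7, 1↦5, 2↦5, 3↦7, 4↦0, 5↦6, 6↦3, 7↦2, 8↦3, 9↦6, 10↦0]  zeros at y ∈ {4, 10}
  x = 9: [0↦6, 1↦5, 2↦6, 3↦9, 4↦3, 5↦10, 6↦8, 7↦8, 8↦10, 9↦3, 10↦9]  zeros at y ∈ ∅
  x = 10: [0↦1, 1↦1, 2↦3, 3↦7, 4↦2, 5↦10, 6↦9, 7↦10, 8↦2, 9↦7, 10↦3]  zeros at y ∈ ∅
Collecting zeros: affine points = {(3, 1), (3, 7), (4, 9), (5, 2), (5, 4), (6, 7), (6, 9), (7, 2), (8, 4), (8, 10)}.
Total count |C(F_11)_aff| = 10.


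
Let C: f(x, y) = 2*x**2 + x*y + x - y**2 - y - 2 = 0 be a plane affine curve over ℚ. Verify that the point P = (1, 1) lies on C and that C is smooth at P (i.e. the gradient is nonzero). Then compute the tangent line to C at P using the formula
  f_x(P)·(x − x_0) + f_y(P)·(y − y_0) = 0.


Tangent line at P: 6*x - 2*y - 4 = 0.

Step 1: f(1, 1) = 0, so P lies on C.
Step 2: partial derivatives
  f_x(x, y) = 4*x + y + 1, f_y(x, y) = x - 2*y - 1.
  f_x(P) = 6, f_y(P) = -2 (gradient nonzero, so P is smooth).
Step 3: tangent line at P: 6·(x − 1) + -2·(y − 1) = 0.
Expanding: 6*x - 2*y - 4 = 0.


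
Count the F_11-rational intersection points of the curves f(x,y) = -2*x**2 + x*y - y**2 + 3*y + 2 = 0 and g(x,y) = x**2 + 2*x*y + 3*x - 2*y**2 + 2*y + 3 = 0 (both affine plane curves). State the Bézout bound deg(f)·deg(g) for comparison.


Common zeros: {(3, 5)}; count = 1; Bézout bound = 4.

deg(f) = 2, deg(g) = 2, so Bézout bound = 4.
Scan x ∈ F_11. For each x, list the y ∈ F_11 with f(x, y) ≡ 0 and those with g(x, y) ≡ 0 (mod 11); the common zeros in that column are the intersection.
  x = 0: f ≡ 0 at y ∈ ∅; g ≡ 0 at y ∈ ∅; common: ∅.
  x = 1: f ≡ 0 at y ∈ {0, 4}; g ≡ 0 at y ∈ ∅; common: ∅.
  x = 2: f ≡ 0 at y ∈ {2, 3}; g ≡ 0 at y ∈ ∅; common: ∅.
  x = 3: f ≡ 0 at y ∈ {1, 5}; g ≡ 0 at y ∈ {5, 10}; common: {5}.
  x = 4: f ≡ 0 at y ∈ ∅; g ≡ 0 at y ∈ ∅; common: ∅.
  x = 5: f ≡ 0 at y ∈ {3, 5}; g ≡ 0 at y ∈ {8, 9}; common: ∅.
  x = 6: f ≡ 0 at y ∈ ∅; g ≡ 0 at y ∈ {2, 5}; common: ∅.
  x = 7: f ≡ 0 at y ∈ ∅; g ≡ 0 at y ∈ {9, 10}; common: ∅.
  x = 8: f ≡ 0 at y ∈ ∅; g ≡ 0 at y ∈ ∅; common: ∅.
  x = 9: f ≡ 0 at y ∈ ∅; g ≡ 0 at y ∈ {2, 8}; common: ∅.
  x = 10: f ≡ 0 at y ∈ {0, 2}; g ≡ 0 at y ∈ ∅; common: ∅.
Collecting: common zeros = {(3, 5)}, so the count is 1.
Comparison with the Bézout bound: 1 ≤ 4 = deg(f)·deg(g), as expected for curves with no common component (the affine F_11-count falls short of the bound because intersections may lie at infinity, over extension fields, or carry multiplicity).


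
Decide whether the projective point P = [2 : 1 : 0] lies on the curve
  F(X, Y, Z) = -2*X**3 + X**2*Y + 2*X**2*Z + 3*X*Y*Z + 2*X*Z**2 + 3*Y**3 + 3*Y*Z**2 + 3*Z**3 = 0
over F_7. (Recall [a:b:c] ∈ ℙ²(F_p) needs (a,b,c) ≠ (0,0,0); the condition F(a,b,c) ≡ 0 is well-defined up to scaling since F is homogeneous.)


F(2,1,0) ≡ 5 (mod 7); P is NOT on the curve.

Evaluate F(2, 1, 0) term-by-term (mod 7).
  -2*X**3 ↦ -2·8·1·1 = -16
  X**2*Y ↦ 1·4·1·1 = 4
  2*X**2*Z ↦ 2·4·1·0 = 0
  3*X*Y*Z ↦ 3·2·1·0 = 0
  2*X*Z**2 ↦ 2·2·1·0 = 0
  3*Y**3 ↦ 3·1·1·1 = 3
  3*Y*Z**2 ↦ 3·1·1·0 = 0
  3*Z**3 ↦ 3·1·1·0 = 0
Sum: F(2, 1, 0) = (-16) + (4) + (0) + (0) + (0) + (3) + (0) + (0) = -9.
Reducing mod 7: -9 ≡ 5 (mod 7).
Since F(a, b, c) ≡ 5 ≠ 0 (mod 7), P does NOT lie on the curve.


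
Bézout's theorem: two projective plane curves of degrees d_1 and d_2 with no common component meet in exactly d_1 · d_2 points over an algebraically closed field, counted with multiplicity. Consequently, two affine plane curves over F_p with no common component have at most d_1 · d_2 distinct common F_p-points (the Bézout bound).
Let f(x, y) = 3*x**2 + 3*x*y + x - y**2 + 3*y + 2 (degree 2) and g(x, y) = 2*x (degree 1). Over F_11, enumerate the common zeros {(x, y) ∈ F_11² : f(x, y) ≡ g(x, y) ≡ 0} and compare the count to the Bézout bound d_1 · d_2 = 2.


Common zeros: ∅; count = 0; Bézout bound = 2.

deg(f) = 2, deg(g) = 1, so Bézout bound = 2.
Scan x ∈ F_11. For each x, list the y ∈ F_11 with f(x, y) ≡ 0 and those with g(x, y) ≡ 0 (mod 11); the common zeros in that column are the intersection.
  x = 0: f ≡ 0 at y ∈ ∅; g ≡ 0 at y ∈ {0, 1, 2, 3, 4, 5, 6, 7, 8, 9, 10}; common: ∅.
  x = 1: f ≡ 0 at y ∈ {1, 5}; g ≡ 0 at y ∈ ∅; common: ∅.
  x = 2: f ≡ 0 at y ∈ ∅; g ≡ 0 at y ∈ ∅; common: ∅.
  x = 3: f ≡ 0 at y ∈ ∅; g ≡ 0 at y ∈ ∅; common: ∅.
  x = 4: f ≡ 0 at y ∈ {7, 8}; g ≡ 0 at y ∈ ∅; common: ∅.
  x = 5: f ≡ 0 at y ∈ {1, 6}; g ≡ 0 at y ∈ ∅; common: ∅.
  x = 6: f ≡ 0 at y ∈ {2, 8}; g ≡ 0 at y ∈ ∅; common: ∅.
  x = 7: f ≡ 0 at y ∈ {6, 7}; g ≡ 0 at y ∈ ∅; common: ∅.
  x = 8: f ≡ 0 at y ∈ ∅; g ≡ 0 at y ∈ ∅; common: ∅.
  x = 9: f ≡ 0 at y ∈ ∅; g ≡ 0 at y ∈ ∅; common: ∅.
  x = 10: f ≡ 0 at y ∈ {2, 9}; g ≡ 0 at y ∈ ∅; common: ∅.
Collecting: common zeros = ∅, so the count is 0.
Comparison with the Bézout bound: 0 ≤ 2 = deg(f)·deg(g), as expected for curves with no common component (the affine F_11-count falls short of the bound because intersections may lie at infinity, over extension fields, or carry multiplicity).


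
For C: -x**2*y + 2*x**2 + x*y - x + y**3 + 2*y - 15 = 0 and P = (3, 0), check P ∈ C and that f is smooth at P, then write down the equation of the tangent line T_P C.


Tangent line at P: 11*x - 4*y - 33 = 0.

Step 1: f(3, 0) = 0, so P lies on C.
Step 2: partial derivatives
  f_x(x, y) = -2*x*y + 4*x + y - 1, f_y(x, y) = -x**2 + x + 3*y**2 + 2.
  f_x(P) = 11, f_y(P) = -4 (gradient nonzero, so P is smooth).
Step 3: tangent line at P: 11·(x − 3) + -4·(y − 0) = 0.
Expanding: 11*x - 4*y - 33 = 0.


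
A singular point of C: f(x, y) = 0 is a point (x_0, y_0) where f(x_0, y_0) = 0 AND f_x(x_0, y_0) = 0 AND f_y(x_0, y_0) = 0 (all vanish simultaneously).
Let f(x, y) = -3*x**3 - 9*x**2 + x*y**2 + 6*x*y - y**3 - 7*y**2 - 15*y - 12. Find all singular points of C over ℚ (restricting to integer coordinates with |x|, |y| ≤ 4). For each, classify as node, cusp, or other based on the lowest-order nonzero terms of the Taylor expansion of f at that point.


Singular points: {(-1, -3)}; classification: cusp.

Compute partial derivatives:
  f_x = -9*x**2 - 18*x + y**2 + 6*y.
  f_y = 2*x*y + 6*x - 3*y**2 - 14*y - 15.
Scan x_0 ∈ {−4, ..., 4}. For each x_0, f_y(x_0, y) is a polynomial in y; find its integer roots y ∈ {−4, ..., 4}, then test f_x and f at those candidates.
  x = -4: f_y(-4, y) = -3*y**2 - 22*y - 39; vanishes at y ∈ {-3}. (-4, -3): f_x = -81 ≠ 0.
  x = -3: f_y(-3, y) = -3*y**2 - 20*y - 33; vanishes at y ∈ {-3}. (-3, -3): f_x = -36 ≠ 0.
  x = -2: f_y(-2, y) = -3*y**2 - 18*y - 27; vanishes at y ∈ {-3}. (-2, -3): f_x = -9 ≠ 0.
  x = -1: f_y(-1, y) = -3*y**2 - 16*y - 21; vanishes at y ∈ {-3}. (-1, -3): f_x = 0, f = 0 — SINGULAR.
  x = 0: f_y(0, y) = -3*y**2 - 14*y - 15; vanishes at y ∈ {-3}. (0, -3): f_x = -9 ≠ 0.
  x = 1: f_y(1, y) = -3*y**2 - 12*y - 9; vanishes at y ∈ {-3, -1}. (1, -3): f_x = -36 ≠ 0; (1, -1): f_x = -32 ≠ 0.
  x = 2: f_y(2, y) = -3*y**2 - 10*y - 3; vanishes at y ∈ {-3}. (2, -3): f_x = -81 ≠ 0.
  x = 3: f_y(3, y) = -3*y**2 - 8*y + 3; vanishes at y ∈ {-3}. (3, -3): f_x = -144 ≠ 0.
  x = 4: f_y(4, y) = -3*y**2 - 6*y + 9; vanishes at y ∈ {-3, 1}. (4, -3): f_x = -225 ≠ 0; (4, 1): f_x = -209 ≠ 0.
Only singular point on the grid: (-1, -3).
Classify: substitute x = -1 + u, y = -3 + v and expand: f = -3*u**3 + u*v**2 - v**3 + v**2.
No constant or linear terms (consistent with a singular point). Quadratic part: v**2. Cubic part: -3*u**3 + u*v**2 - v**3.
The quadratic part v**2 is a perfect square, so there is a single (double) tangent line v = 0, i.e. y = -3. Restricting the cubic part to that line (v = 0) leaves -3*u**3 ≠ 0, so f is not divisible by v and the branch is v² ≈ 3*u**3 to lowest order — this is a cusp.
Classification: cusp.


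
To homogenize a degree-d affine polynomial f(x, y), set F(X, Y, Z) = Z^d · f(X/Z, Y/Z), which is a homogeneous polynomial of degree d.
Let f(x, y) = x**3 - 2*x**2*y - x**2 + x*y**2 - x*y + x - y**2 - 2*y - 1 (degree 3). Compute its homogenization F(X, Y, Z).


F(X, Y, Z) = X**3 - 2*X**2*Y - X**2*Z + X*Y**2 - X*Y*Z + X*Z**2 - Y**2*Z - 2*Y*Z**2 - Z**3

deg(f) = 3.
Substitute x = X/Z, y = Y/Z into f, then multiply by Z^3.
  monomial 1·x^3·y^0 ↦ 1·X^3·Y^0·Z^0.
  monomial -2·x^2·y^1 ↦ -2·X^2·Y^1·Z^0.
  monomial -1·x^2·y^0 ↦ -1·X^2·Y^0·Z^1.
  monomial 1·x^1·y^2 ↦ 1·X^1·Y^2·Z^0.
  monomial -1·x^1·y^1 ↦ -1·X^1·Y^1·Z^1.
  monomial 1·x^1·y^0 ↦ 1·X^1·Y^0·Z^2.
  monomial -1·x^0·y^2 ↦ -1·X^0·Y^2·Z^1.
  monomial -2·x^0·y^1 ↦ -2·X^0·Y^1·Z^2.
  monomial -1·x^0·y^0 ↦ -1·X^0·Y^0·Z^3.
Collecting: F(X, Y, Z) = X**3 - 2*X**2*Y - X**2*Z + X*Y**2 - X*Y*Z + X*Z**2 - Y**2*Z - 2*Y*Z**2 - Z**3.


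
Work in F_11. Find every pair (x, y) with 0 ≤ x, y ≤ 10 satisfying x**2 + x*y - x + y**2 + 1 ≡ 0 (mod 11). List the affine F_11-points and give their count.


Affine F_11-points: {(2, 2), (2, 7), (3, 1), (3, 7), (6, 8), (7, 6), (7, 9), (8, 1), (8, 2), (9, 5), (9, 8), (10, 6)}; count = 12.

For each of the 121 pairs (x, y) ∈ F_11², evaluate f(x, y) mod 11. Record the zeros.
  x = 0: [0↦1, 1↦2, 2↦5, 3↦10, 4↦6, 5↦4, 6↦4, 7↦6, 8↦10, 9↦5, 10↦2]  zeros at y ∈ ∅
  x = 1: [0↦1, 1↦3, 2↦7, 3↦2, 4↦10, 5↦9, 6↦10, 7↦2, 8↦7, 9↦3, 10↦1]  zeros at y ∈ ∅
  x = 2: [0↦3, 1↦6, 2↦0, 3↦7, 4↦5, 5↦5, 6↦7, 7↦0, 8↦6, 9↦3, 10↦2]  zeros at y ∈ {2, 7}
  x = 3: [0↦7, 1↦0, 2↦6, 3↦3, 4↦2, 5↦3, 6↦6, 7↦0, 8↦7, 9↦5, 10↦5]  zeros at y ∈ {1, 7}
  x = 4: [0↦2, 1↦7, 2↦3, 3↦1, 4↦1, 5↦3, 6↦7, 7↦2, 8↦10, 9↦9, 10↦10]  zeros at y ∈ ∅
  x = 5: [0↦10, 1↦5, 2↦2, 3↦1, 4↦2, 5↦5, 6↦10, 7↦6, 8↦4, 9↦4, 10↦6]  zeros at y ∈ ∅
  x = 6: [0↦9, 1↦5, 2↦3, 3↦3, 4↦5, 5↦9, 6↦4, 7↦1, 8↦0, 9↦1, 10↦4]  zeros at y ∈ {8}
  x = 7: [0↦10, 1↦7, 2↦6, 3↦7, 4↦10, 5↦4, 6↦0, 7↦9, 8↦9, 9↦0, 10↦4]  zeros at y ∈ {6, 9}
  x = 8: [0↦2, 1↦0, 2↦0, 3↦2, 4↦6, 5↦1, 6↦9, 7↦8, 8↦9, 9↦1, 10↦6]  zeros at y ∈ {1, 2}
  x = 9: [0↦7, 1↦6, 2↦7, 3↦10, 4↦4, 5↦0, 6↦9, 7↦9, 8↦0, 9↦4, 10↦10]  zeros at y ∈ {5, 8}
  x = 10: [0↦3, 1↦3, 2↦5, 3↦9, 4↦4, 5↦1, 6↦0, 7↦1, 8↦4, 9↦9, 10↦5]  zeros at y ∈ {6}
Collecting zeros: affine points = {(2, 2), (2, 7), (3, 1), (3, 7), (6, 8), (7, 6), (7, 9), (8, 1), (8, 2), (9, 5), (9, 8), (10, 6)}.
Total count |C(F_11)_aff| = 12.


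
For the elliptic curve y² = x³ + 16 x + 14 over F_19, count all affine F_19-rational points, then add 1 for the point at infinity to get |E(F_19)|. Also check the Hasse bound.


Affine points = {(2, 4), (2, 15), (4, 3), (4, 16), (11, 1), (11, 18), (13, 5), (13, 14), (15, 0), (18, 4), (18, 15)}; affine count = 11; |E(F_19)| = 12.

Discriminant check: Δ ∝ 4a³ + 27b² = 4·16³ + 27·14² = 4·4096 + 27·196 ≡ 16 (mod 19). Nonzero ⇒ E is nonsingular.
For each x ∈ F_19, compute rhs = x³ + 16·x + 14 mod 19, then count y ∈ F_19 with y² ≡ rhs.
  x = 0: rhs = 14, matching y values: none (0 points).
  x = 1: rhs = 12, matching y values: none (0 points).
  x = 2: rhs = 16, matching y values: 4, 15 (2 points).
  x = 3: rhs = 13, matching y values: none (0 points).
  x = 4: rhs = 9, matching y values: 3, 16 (2 points).
  x = 5: rhs = 10, matching y values: none (0 points).
  x = 6: rhs = 3, matching y values: none (0 points).
  x = 7: rhs = 13, matching y values: none (0 points).
  x = 8: rhs = 8, matching y values: none (0 points).
  x = 9: rhs = 13, matching y values: none (0 points).
  x = 10: rhs = 15, matching y values: none (0 points).
  x = 11: rhs = 1, matching y values: 1, 18 (2 points).
  x = 12: rhs = 15, matching y values: none (0 points).
  x = 13: rhs = 6, matching y values: 5, 14 (2 points).
  x = 14: rhs = 18, matching y values: none (0 points).
  x = 15: rhs = 0, matching y values: 0 (1 points).
  x = 16: rhs = 15, matching y values: none (0 points).
  x = 17: rhs = 12, matching y values: none (0 points).
  x = 18: rhs = 16, matching y values: 4, 15 (2 points).
Total affine count: 11.
Full point count |E(F_19)| = 11 + 1 = 12.
Hasse bound: |12 − (19+1)| = |-8| = 8 ≤ 2√19 ≈ 8.7178 ✓.


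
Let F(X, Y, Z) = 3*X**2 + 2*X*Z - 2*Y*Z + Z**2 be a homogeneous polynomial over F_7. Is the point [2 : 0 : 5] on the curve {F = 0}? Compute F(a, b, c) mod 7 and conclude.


F(2,0,5) ≡ 1 (mod 7); P is NOT on the curve.

Evaluate F(2, 0, 5) term-by-term (mod 7).
  3*X**2 ↦ 3·4·1·1 = 12
  2*X*Z ↦ 2·2·1·5 = 20
  -2*Y*Z ↦ -2·1·0·5 = 0
  Z**2 ↦ 1·1·1·25 = 25
Sum: F(2, 0, 5) = (12) + (20) + (0) + (25) = 57.
Reducing mod 7: 57 ≡ 1 (mod 7).
Since F(a, b, c) ≡ 1 ≠ 0 (mod 7), P does NOT lie on the curve.


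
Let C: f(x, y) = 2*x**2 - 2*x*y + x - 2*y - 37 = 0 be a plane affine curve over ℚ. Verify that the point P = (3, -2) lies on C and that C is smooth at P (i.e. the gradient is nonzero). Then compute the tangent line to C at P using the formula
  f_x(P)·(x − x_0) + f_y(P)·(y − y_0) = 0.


Tangent line at P: 17*x - 8*y - 67 = 0.

Step 1: f(3, -2) = 0, so P lies on C.
Step 2: partial derivatives
  f_x(x, y) = 4*x - 2*y + 1, f_y(x, y) = -2*x - 2.
  f_x(P) = 17, f_y(P) = -8 (gradient nonzero, so P is smooth).
Step 3: tangent line at P: 17·(x − 3) + -8·(y − -2) = 0.
Expanding: 17*x - 8*y - 67 = 0.


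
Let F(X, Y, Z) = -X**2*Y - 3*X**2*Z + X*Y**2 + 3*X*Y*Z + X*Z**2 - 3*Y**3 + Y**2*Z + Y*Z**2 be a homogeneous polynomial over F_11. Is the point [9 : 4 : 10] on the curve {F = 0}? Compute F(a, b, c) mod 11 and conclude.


F(9,4,10) ≡ 2 (mod 11); P is NOT on the curve.

Evaluate F(9, 4, 10) term-by-term (mod 11).
  -X**2*Y ↦ -1·81·4·1 = -324
  -3*X**2*Z ↦ -3·81·1·10 = -2430
  X*Y**2 ↦ 1·9·16·1 = 144
  3*X*Y*Z ↦ 3·9·4·10 = 1080
  X*Z**2 ↦ 1·9·1·100 = 900
  -3*Y**3 ↦ -3·1·64·1 = -192
  Y**2*Z ↦ 1·1·16·10 = 160
  Y*Z**2 ↦ 1·1·4·100 = 400
Sum: F(9, 4, 10) = (-324) + (-2430) + (144) + (1080) + (900) + (-192) + (160) + (400) = -262.
Reducing mod 11: -262 ≡ 2 (mod 11).
Since F(a, b, c) ≡ 2 ≠ 0 (mod 11), P does NOT lie on the curve.


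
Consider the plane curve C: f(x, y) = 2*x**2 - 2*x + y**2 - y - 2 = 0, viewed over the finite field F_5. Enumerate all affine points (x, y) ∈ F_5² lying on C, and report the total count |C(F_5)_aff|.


Affine F_5-points: {(0, 2), (0, 4), (1, 2), (1, 4), (3, 0), (3, 1)}; count = 6.

For each of the 25 pairs (x, y) ∈ F_5², evaluate f(x, y) mod 5. Record the zeros.
  x = 0: [0↦3, 1↦3, 2↦0, 3↦4, 4↦0]  zeros at y ∈ {2, 4}
  x = 1: [0↦3, 1↦3, 2↦0, 3↦4, 4↦0]  zeros at y ∈ {2, 4}
  x = 2: [0↦2, 1↦2, 2↦4, 3↦3, 4↦4]  zeros at y ∈ ∅
  x = 3: [0↦0, 1↦0, 2↦2, 3↦1, 4↦2]  zeros at y ∈ {0, 1}
  x = 4: [0↦2, 1↦2, 2↦4, 3↦3, 4↦4]  zeros at y ∈ ∅
Collecting zeros: affine points = {(0, 2), (0, 4), (1, 2), (1, 4), (3, 0), (3, 1)}.
Total count |C(F_5)_aff| = 6.


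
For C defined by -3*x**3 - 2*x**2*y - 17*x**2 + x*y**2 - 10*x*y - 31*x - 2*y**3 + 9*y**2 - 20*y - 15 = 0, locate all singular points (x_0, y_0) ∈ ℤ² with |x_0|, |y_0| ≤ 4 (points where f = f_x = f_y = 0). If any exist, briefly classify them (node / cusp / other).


Singular points: {(-2, 1)}; classification: node.

Compute partial derivatives:
  f_x = -9*x**2 - 4*x*y - 34*x + y**2 - 10*y - 31.
  f_y = -2*x**2 + 2*x*y - 10*x - 6*y**2 + 18*y - 20.
Scan x_0 ∈ {−4, ..., 4}. For each x_0, f_y(x_0, y) is a polynomial in y; find its integer roots y ∈ {−4, ..., 4}, then test f_x and f at those candidates.
  x = -4: f_y(-4, y) = -6*y**2 + 10*y - 12; no integer root y with |y| ≤ 4.
  x = -3: f_y(-3, y) = -6*y**2 + 12*y - 8; no integer root y with |y| ≤ 4.
  x = -2: f_y(-2, y) = -6*y**2 + 14*y - 8; vanishes at y ∈ {1}. (-2, 1): f_x = 0, f = 0 — SINGULAR.
  x = -1: f_y(-1, y) = -6*y**2 + 16*y - 12; no integer root y with |y| ≤ 4.
  x = 0: f_y(0, y) = -6*y**2 + 18*y - 20; no integer root y with |y| ≤ 4.
  x = 1: f_y(1, y) = -6*y**2 + 20*y - 32; no integer root y with |y| ≤ 4.
  x = 2: f_y(2, y) = -6*y**2 + 22*y - 48; no integer root y with |y| ≤ 4.
  x = 3: f_y(3, y) = -6*y**2 + 24*y - 68; no integer root y with |y| ≤ 4.
  x = 4: f_y(4, y) = -6*y**2 + 26*y - 92; no integer root y with |y| ≤ 4.
Only singular point on the grid: (-2, 1).
Classify: substitute x = -2 + u, y = 1 + v and expand: f = -3*u**3 - 2*u**2*v - u**2 + u*v**2 - 2*v**3 + v**2.
No constant or linear terms (consistent with a singular point). Quadratic part: -u**2 + v**2. Cubic part: -3*u**3 - 2*u**2*v + u*v**2 - 2*v**3.
The quadratic part v**2 - u**2 = (v − u)(v + u) splits into two distinct linear factors, so there are two distinct tangent lines y − 1 = ±(x − -2) — this is a node (ordinary double point).
Classification: node.


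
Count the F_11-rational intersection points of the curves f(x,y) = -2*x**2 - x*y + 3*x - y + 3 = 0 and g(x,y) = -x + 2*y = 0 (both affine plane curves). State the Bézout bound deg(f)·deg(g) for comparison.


Common zeros: ∅; count = 0; Bézout bound = 2.

deg(f) = 2, deg(g) = 1, so Bézout bound = 2.
Scan x ∈ F_11. For each x, list the y ∈ F_11 with f(x, y) ≡ 0 and those with g(x, y) ≡ 0 (mod 11); the common zeros in that column are the intersection.
  x = 0: f ≡ 0 at y ∈ {3}; g ≡ 0 at y ∈ {0}; common: ∅.
  x = 1: f ≡ 0 at y ∈ {2}; g ≡ 0 at y ∈ {6}; common: ∅.
  x = 2: f ≡ 0 at y ∈ {4}; g ≡ 0 at y ∈ {1}; common: ∅.
  x = 3: f ≡ 0 at y ∈ {4}; g ≡ 0 at y ∈ {7}; common: ∅.
  x = 4: f ≡ 0 at y ∈ {1}; g ≡ 0 at y ∈ {2}; common: ∅.
  x = 5: f ≡ 0 at y ∈ {2}; g ≡ 0 at y ∈ {8}; common: ∅.
  x = 6: f ≡ 0 at y ∈ {10}; g ≡ 0 at y ∈ {3}; common: ∅.
  x = 7: f ≡ 0 at y ∈ {10}; g ≡ 0 at y ∈ {9}; common: ∅.
  x = 8: f ≡ 0 at y ∈ {1}; g ≡ 0 at y ∈ {4}; common: ∅.
  x = 9: f ≡ 0 at y ∈ {0}; g ≡ 0 at y ∈ {10}; common: ∅.
  x = 10: f ≡ 0 at y ∈ ∅; g ≡ 0 at y ∈ {5}; common: ∅.
Collecting: common zeros = ∅, so the count is 0.
Comparison with the Bézout bound: 0 ≤ 2 = deg(f)·deg(g), as expected for curves with no common component (the affine F_11-count falls short of the bound because intersections may lie at infinity, over extension fields, or carry multiplicity).


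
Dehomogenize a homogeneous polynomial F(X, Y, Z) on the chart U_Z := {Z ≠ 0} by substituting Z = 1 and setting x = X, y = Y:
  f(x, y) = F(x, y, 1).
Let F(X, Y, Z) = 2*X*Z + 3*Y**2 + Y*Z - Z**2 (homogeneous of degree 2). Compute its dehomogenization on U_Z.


f(x, y) = 2*x + 3*y**2 + y - 1

On U_Z we set Z = 1. Each monomial c·X^i·Y^j·Z^k in F becomes c·x^i·y^j·1^k = c·x^i·y^j.
Substituting Z = 1: F(X, Y, 1) = 2*x + 3*y**2 + y - 1.
Note: deg(f) ≤ deg(F) = 2; strict inequality happens when F is divisible by Z (lost terms).


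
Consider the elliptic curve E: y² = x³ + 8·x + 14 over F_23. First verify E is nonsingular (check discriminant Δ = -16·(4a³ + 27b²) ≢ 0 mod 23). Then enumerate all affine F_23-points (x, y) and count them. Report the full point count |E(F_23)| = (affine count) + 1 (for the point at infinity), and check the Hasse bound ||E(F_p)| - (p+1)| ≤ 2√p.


Affine points = {(1, 0), (4, 8), (4, 15), (5, 8), (5, 15), (6, 5), (6, 18), (10, 6), (10, 17), (14, 8), (14, 15), (15, 6), (15, 17), (16, 11), (16, 12), (17, 7), (17, 16), (20, 3), (20, 20), (21, 6), (21, 17)}; affine count = 21; |E(F_23)| = 22.

Discriminant check: Δ ∝ 4a³ + 27b² = 4·8³ + 27·14² = 4·512 + 27·196 ≡ 3 (mod 23). Nonzero ⇒ E is nonsingular.
For each x ∈ F_23, compute rhs = x³ + 8·x + 14 mod 23, then count y ∈ F_23 with y² ≡ rhs.
  x = 0: rhs = 14, matching y values: none (0 points).
  x = 1: rhs = 0, matching y values: 0 (1 points).
  x = 2: rhs = 15, matching y values: none (0 points).
  x = 3: rhs = 19, matching y values: none (0 points).
  x = 4: rhs = 18, matching y values: 8, 15 (2 points).
  x = 5: rhs = 18, matching y values: 8, 15 (2 points).
  x = 6: rhs = 2, matching y values: 5, 18 (2 points).
  x = 7: rhs = 22, matching y values: none (0 points).
  x = 8: rhs = 15, matching y values: none (0 points).
  x = 9: rhs = 10, matching y values: none (0 points).
  x = 10: rhs = 13, matching y values: 6, 17 (2 points).
  x = 11: rhs = 7, matching y values: none (0 points).
  x = 12: rhs = 21, matching y values: none (0 points).
  x = 13: rhs = 15, matching y values: none (0 points).
  x = 14: rhs = 18, matching y values: 8, 15 (2 points).
  x = 15: rhs = 13, matching y values: 6, 17 (2 points).
  x = 16: rhs = 6, matching y values: 11, 12 (2 points).
  x = 17: rhs = 3, matching y values: 7, 16 (2 points).
  x = 18: rhs = 10, matching y values: none (0 points).
  x = 19: rhs = 10, matching y values: none (0 points).
  x = 20: rhs = 9, matching y values: 3, 20 (2 points).
  x = 21: rhs = 13, matching y values: 6, 17 (2 points).
  x = 22: rhs = 5, matching y values: none (0 points).
Total affine count: 21.
Full point count |E(F_23)| = 21 + 1 = 22.
Hasse bound: |22 − (23+1)| = |-2| = 2 ≤ 2√23 ≈ 9.5917 ✓.


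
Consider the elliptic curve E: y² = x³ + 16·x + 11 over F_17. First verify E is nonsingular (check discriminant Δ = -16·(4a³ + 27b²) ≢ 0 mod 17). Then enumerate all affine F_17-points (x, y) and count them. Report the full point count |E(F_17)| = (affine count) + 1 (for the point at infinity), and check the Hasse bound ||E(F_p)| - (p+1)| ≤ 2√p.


Affine points = {(2, 0), (3, 1), (3, 16), (6, 0), (9, 0), (10, 7), (10, 10), (13, 6), (13, 11), (14, 2), (14, 15)}; affine count = 11; |E(F_17)| = 12.

Discriminant check: Δ ∝ 4a³ + 27b² = 4·16³ + 27·11² = 4·4096 + 27·121 ≡ 16 (mod 17). Nonzero ⇒ E is nonsingular.
For each x ∈ F_17, compute rhs = x³ + 16·x + 11 mod 17, then count y ∈ F_17 with y² ≡ rhs.
  x = 0: rhs = 11, matching y values: none (0 points).
  x = 1: rhs = 11, matching y values: none (0 points).
  x = 2: rhs = 0, matching y values: 0 (1 points).
  x = 3: rhs = 1, matching y values: 1, 16 (2 points).
  x = 4: rhs = 3, matching y values: none (0 points).
  x = 5: rhs = 12, matching y values: none (0 points).
  x = 6: rhs = 0, matching y values: 0 (1 points).
  x = 7: rhs = 7, matching y values: none (0 points).
  x = 8: rhs = 5, matching y values: none (0 points).
  x = 9: rhs = 0, matching y values: 0 (1 points).
  x = 10: rhs = 15, matching y values: 7, 10 (2 points).
  x = 11: rhs = 5, matching y values: none (0 points).
  x = 12: rhs = 10, matching y values: none (0 points).
  x = 13: rhs = 2, matching y values: 6, 11 (2 points).
  x = 14: rhs = 4, matching y values: 2, 15 (2 points).
  x = 15: rhs = 5, matching y values: none (0 points).
  x = 16: rhs = 11, matching y values: none (0 points).
Total affine count: 11.
Full point count |E(F_17)| = 11 + 1 = 12.
Hasse bound: |12 − (17+1)| = |-6| = 6 ≤ 2√17 ≈ 8.2462 ✓.


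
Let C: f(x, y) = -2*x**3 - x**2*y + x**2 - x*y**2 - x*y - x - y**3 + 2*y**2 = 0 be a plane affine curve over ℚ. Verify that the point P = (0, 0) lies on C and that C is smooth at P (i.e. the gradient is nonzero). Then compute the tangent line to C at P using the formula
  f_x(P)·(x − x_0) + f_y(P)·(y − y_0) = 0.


Tangent line at P: -x = 0.

Step 1: f(0, 0) = 0, so P lies on C.
Step 2: partial derivatives
  f_x(x, y) = -6*x**2 - 2*x*y + 2*x - y**2 - y - 1, f_y(x, y) = -x**2 - 2*x*y - x - 3*y**2 + 4*y.
  f_x(P) = -1, f_y(P) = 0 (gradient nonzero, so P is smooth).
Step 3: tangent line at P: -1·(x − 0) + 0·(y − 0) = 0.
Expanding: -x = 0.


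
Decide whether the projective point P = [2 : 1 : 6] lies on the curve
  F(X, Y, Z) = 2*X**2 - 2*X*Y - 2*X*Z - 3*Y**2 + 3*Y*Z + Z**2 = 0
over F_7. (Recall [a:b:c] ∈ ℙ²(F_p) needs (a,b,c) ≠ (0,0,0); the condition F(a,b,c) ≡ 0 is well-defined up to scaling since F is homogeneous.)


F(2,1,6) ≡ 3 (mod 7); P is NOT on the curve.

Evaluate F(2, 1, 6) term-by-term (mod 7).
  2*X**2 ↦ 2·4·1·1 = 8
  -2*X*Y ↦ -2·2·1·1 = -4
  -2*X*Z ↦ -2·2·1·6 = -24
  -3*Y**2 ↦ -3·1·1·1 = -3
  3*Y*Z ↦ 3·1·1·6 = 18
  Z**2 ↦ 1·1·1·36 = 36
Sum: F(2, 1, 6) = (8) + (-4) + (-24) + (-3) + (18) + (36) = 31.
Reducing mod 7: 31 ≡ 3 (mod 7).
Since F(a, b, c) ≡ 3 ≠ 0 (mod 7), P does NOT lie on the curve.


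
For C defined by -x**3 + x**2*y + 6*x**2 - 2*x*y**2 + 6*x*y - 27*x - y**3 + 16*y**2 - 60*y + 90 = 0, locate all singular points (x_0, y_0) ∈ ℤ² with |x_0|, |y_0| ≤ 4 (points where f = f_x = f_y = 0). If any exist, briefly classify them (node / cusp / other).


Singular points: {(3, 3)}; classification: cusp.

Compute partial derivatives:
  f_x = -3*x**2 + 2*x*y + 12*x - 2*y**2 + 6*y - 27.
  f_y = x**2 - 4*x*y + 6*x - 3*y**2 + 32*y - 60.
Scan x_0 ∈ {−4, ..., 4}. For each x_0, f_y(x_0, y) is a polynomial in y; find its integer roots y ∈ {−4, ..., 4}, then test f_x and f at those candidates.
  x = -4: f_y(-4, y) = -3*y**2 + 48*y - 68; no integer root y with |y| ≤ 4.
  x = -3: f_y(-3, y) = -3*y**2 + 44*y - 69; no integer root y with |y| ≤ 4.
  x = -2: f_y(-2, y) = -3*y**2 + 40*y - 68; vanishes at y ∈ {2}. (-2, 2): f_x = -67 ≠ 0.
  x = -1: f_y(-1, y) = -3*y**2 + 36*y - 65; no integer root y with |y| ≤ 4.
  x = 0: f_y(0, y) = -3*y**2 + 32*y - 60; no integer root y with |y| ≤ 4.
  x = 1: f_y(1, y) = -3*y**2 + 28*y - 53; no integer root y with |y| ≤ 4.
  x = 2: f_y(2, y) = -3*y**2 + 24*y - 44; no integer root y with |y| ≤ 4.
  x = 3: f_y(3, y) = -3*y**2 + 20*y - 33; vanishes at y ∈ {3}. (3, 3): f_x = 0, f = 0 — SINGULAR.
  x = 4: f_y(4, y) = -3*y**2 + 16*y - 20; vanishes at y ∈ {2}. (4, 2): f_x = -7 ≠ 0.
Only singular point on the grid: (3, 3).
Classify: substitute x = 3 + u, y = 3 + v and expand: f = -u**3 + u**2*v - 2*u*v**2 - v**3 + v**2.
No constant or linear terms (consistent with a singular point). Quadratic part: v**2. Cubic part: -u**3 + u**2*v - 2*u*v**2 - v**3.
The quadratic part v**2 is a perfect square, so there is a single (double) tangent line v = 0, i.e. y = 3. Restricting the cubic part to that line (v = 0) leaves -u**3 ≠ 0, so f is not divisible by v and the branch is v² ≈ u**3 to lowest order — this is a cusp.
Classification: cusp.


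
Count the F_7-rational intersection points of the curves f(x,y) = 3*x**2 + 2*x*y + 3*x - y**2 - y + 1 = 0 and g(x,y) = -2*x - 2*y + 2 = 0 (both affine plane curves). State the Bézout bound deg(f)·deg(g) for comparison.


Common zeros: {(1, 0)}; count = 1; Bézout bound = 2.

deg(f) = 2, deg(g) = 1, so Bézout bound = 2.
Scan x ∈ F_7. For each x, list the y ∈ F_7 with f(x, y) ≡ 0 and those with g(x, y) ≡ 0 (mod 7); the common zeros in that column are the intersection.
  x = 0: f ≡ 0 at y ∈ ∅; g ≡ 0 at y ∈ {1}; common: ∅.
  x = 1: f ≡ 0 at y ∈ {0, 1}; g ≡ 0 at y ∈ {0}; common: {0}.
  x = 2: f ≡ 0 at y ∈ {1, 2}; g ≡ 0 at y ∈ {6}; common: ∅.
  x = 3: f ≡ 0 at y ∈ ∅; g ≡ 0 at y ∈ {5}; common: ∅.
  x = 4: f ≡ 0 at y ∈ ∅; g ≡ 0 at y ∈ {4}; common: ∅.
  x = 5: f ≡ 0 at y ∈ {0, 2}; g ≡ 0 at y ∈ {3}; common: ∅.
  x = 6: f ≡ 0 at y ∈ ∅; g ≡ 0 at y ∈ {2}; common: ∅.
Collecting: common zeros = {(1, 0)}, so the count is 1.
Comparison with the Bézout bound: 1 ≤ 2 = deg(f)·deg(g), as expected for curves with no common component (the affine F_7-count falls short of the bound because intersections may lie at infinity, over extension fields, or carry multiplicity).


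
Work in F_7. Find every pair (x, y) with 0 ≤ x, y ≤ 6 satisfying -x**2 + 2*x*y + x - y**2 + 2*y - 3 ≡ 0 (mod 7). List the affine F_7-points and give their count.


Affine F_7-points: {(1, 1), (1, 3), (2, 1), (2, 5), (3, 4), (6, 3), (6, 4)}; count = 7.

For each of the 49 pairs (x, y) ∈ F_7², evaluate f(x, y) mod 7. Record the zeros.
  x = 0: [0↦4, 1↦5, 2↦4, 3↦1, 4↦3, 5↦3, 6↦1]  zeros at y ∈ ∅
  x = 1: [0↦4, 1↦0, 2↦1, 3↦0, 4↦4, 5↦6, 6↦6]  zeros at y ∈ {1, 3}
  x = 2: [0↦2, 1↦0, 2↦3, 3↦4, 4↦3, 5↦0, 6↦2]  zeros at y ∈ {1, 5}
  x = 3: [0↦5, 1↦5, 2↦3, 3↦6, 4↦0, 5↦6, 6↦3]  zeros at y ∈ {4}
  x = 4: [0↦6, 1↦1, 2↦1, 3↦6, 4↦2, 5↦3, 6↦2]  zeros at y ∈ ∅
  x = 5: [0↦5, 1↦2, 2↦4, 3↦4, 4↦2, 5↦5, 6↦6]  zeros at y ∈ ∅
  x = 6: [0↦2, 1↦1, 2↦5, 3↦0, 4↦0, 5↦5, 6↦1]  zeros at y ∈ {3, 4}
Collecting zeros: affine points = {(1, 1), (1, 3), (2, 1), (2, 5), (3, 4), (6, 3), (6, 4)}.
Total count |C(F_7)_aff| = 7.


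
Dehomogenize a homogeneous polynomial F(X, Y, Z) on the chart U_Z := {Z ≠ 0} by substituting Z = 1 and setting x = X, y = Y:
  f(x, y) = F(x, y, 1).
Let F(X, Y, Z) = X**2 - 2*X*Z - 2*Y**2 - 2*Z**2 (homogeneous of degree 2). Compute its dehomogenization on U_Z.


f(x, y) = x**2 - 2*x - 2*y**2 - 2

On U_Z we set Z = 1. Each monomial c·X^i·Y^j·Z^k in F becomes c·x^i·y^j·1^k = c·x^i·y^j.
Substituting Z = 1: F(X, Y, 1) = x**2 - 2*x - 2*y**2 - 2.
Note: deg(f) ≤ deg(F) = 2; strict inequality happens when F is divisible by Z (lost terms).


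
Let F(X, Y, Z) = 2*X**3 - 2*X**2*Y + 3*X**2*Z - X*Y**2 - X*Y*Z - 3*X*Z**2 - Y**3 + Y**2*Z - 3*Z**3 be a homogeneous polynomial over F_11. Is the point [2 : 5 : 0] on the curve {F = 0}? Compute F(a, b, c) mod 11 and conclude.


F(2,5,0) ≡ 10 (mod 11); P is NOT on the curve.

Evaluate F(2, 5, 0) term-by-term (mod 11).
  2*X**3 ↦ 2·8·1·1 = 16
  -2*X**2*Y ↦ -2·4·5·1 = -40
  3*X**2*Z ↦ 3·4·1·0 = 0
  -X*Y**2 ↦ -1·2·25·1 = -50
  -X*Y*Z ↦ -1·2·5·0 = 0
  -3*X*Z**2 ↦ -3·2·1·0 = 0
  -Y**3 ↦ -1·1·125·1 = -125
  Y**2*Z ↦ 1·1·25·0 = 0
  -3*Z**3 ↦ -3·1·1·0 = 0
Sum: F(2, 5, 0) = (16) + (-40) + (0) + (-50) + (0) + (0) + (-125) + (0) + (0) = -199.
Reducing mod 11: -199 ≡ 10 (mod 11).
Since F(a, b, c) ≡ 10 ≠ 0 (mod 11), P does NOT lie on the curve.


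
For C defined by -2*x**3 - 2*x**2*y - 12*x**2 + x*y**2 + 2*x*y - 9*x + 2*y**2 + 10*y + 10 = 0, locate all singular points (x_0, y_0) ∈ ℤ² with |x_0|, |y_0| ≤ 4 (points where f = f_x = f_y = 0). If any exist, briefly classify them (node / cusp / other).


Singular points: {(-1, -3)}; classification: cusp.

Compute partial derivatives:
  f_x = -6*x**2 - 4*x*y - 24*x + y**2 + 2*y - 9.
  f_y = -2*x**2 + 2*x*y + 2*x + 4*y + 10.
Scan x_0 ∈ {−4, ..., 4}. For each x_0, f_y(x_0, y) is a polynomial in y; find its integer roots y ∈ {−4, ..., 4}, then test f_x and f at those candidates.
  x = -4: f_y(-4, y) = -4*y - 30; no integer root y with |y| ≤ 4.
  x = -3: f_y(-3, y) = -2*y - 14; no integer root y with |y| ≤ 4.
  x = -2: f_y(-2, y) = -2; no integer root y with |y| ≤ 4.
  x = -1: f_y(-1, y) = 2*y + 6; vanishes at y ∈ {-3}. (-1, -3): f_x = 0, f = 0 — SINGULAR.
  x = 0: f_y(0, y) = 4*y + 10; no integer root y with |y| ≤ 4.
  x = 1: f_y(1, y) = 6*y + 10; no integer root y with |y| ≤ 4.
  x = 2: f_y(2, y) = 8*y + 6; no integer root y with |y| ≤ 4.
  x = 3: f_y(3, y) = 10*y - 2; no integer root y with |y| ≤ 4.
  x = 4: f_y(4, y) = 12*y - 14; no integer root y with |y| ≤ 4.
Only singular point on the grid: (-1, -3).
Classify: substitute x = -1 + u, y = -3 + v and expand: f = -2*u**3 - 2*u**2*v + u*v**2 + v**2.
No constant or linear terms (consistent with a singular point). Quadratic part: v**2. Cubic part: -2*u**3 - 2*u**2*v + u*v**2.
The quadratic part v**2 is a perfect square, so there is a single (double) tangent line v = 0, i.e. y = -3. Restricting the cubic part to that line (v = 0) leaves -2*u**3 ≠ 0, so f is not divisible by v and the branch is v² ≈ 2*u**3 to lowest order — this is a cusp.
Classification: cusp.


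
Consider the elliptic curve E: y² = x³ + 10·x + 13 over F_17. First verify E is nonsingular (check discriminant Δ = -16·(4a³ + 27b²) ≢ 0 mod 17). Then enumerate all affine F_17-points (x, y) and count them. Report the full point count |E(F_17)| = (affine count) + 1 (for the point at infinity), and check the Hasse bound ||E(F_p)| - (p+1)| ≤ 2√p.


Affine points = {(0, 8), (0, 9), (3, 6), (3, 11), (4, 7), (4, 10), (5, 1), (5, 16), (6, 0), (7, 1), (7, 16), (9, 4), (9, 13), (10, 5), (10, 12), (11, 3), (11, 14), (12, 5), (12, 12), (15, 6), (15, 11), (16, 6), (16, 11)}; affine count = 23; |E(F_17)| = 24.

Discriminant check: Δ ∝ 4a³ + 27b² = 4·10³ + 27·13² = 4·1000 + 27·169 ≡ 12 (mod 17). Nonzero ⇒ E is nonsingular.
For each x ∈ F_17, compute rhs = x³ + 10·x + 13 mod 17, then count y ∈ F_17 with y² ≡ rhs.
  x = 0: rhs = 13, matching y values: 8, 9 (2 points).
  x = 1: rhs = 7, matching y values: none (0 points).
  x = 2: rhs = 7, matching y values: none (0 points).
  x = 3: rhs = 2, matching y values: 6, 11 (2 points).
  x = 4: rhs = 15, matching y values: 7, 10 (2 points).
  x = 5: rhs = 1, matching y values: 1, 16 (2 points).
  x = 6: rhs = 0, matching y values: 0 (1 points).
  x = 7: rhs = 1, matching y values: 1, 16 (2 points).
  x = 8: rhs = 10, matching y values: none (0 points).
  x = 9: rhs = 16, matching y values: 4, 13 (2 points).
  x = 10: rhs = 8, matching y values: 5, 12 (2 points).
  x = 11: rhs = 9, matching y values: 3, 14 (2 points).
  x = 12: rhs = 8, matching y values: 5, 12 (2 points).
  x = 13: rhs = 11, matching y values: none (0 points).
  x = 14: rhs = 7, matching y values: none (0 points).
  x = 15: rhs = 2, matching y values: 6, 11 (2 points).
  x = 16: rhs = 2, matching y values: 6, 11 (2 points).
Total affine count: 23.
Full point count |E(F_17)| = 23 + 1 = 24.
Hasse bound: |24 − (17+1)| = |6| = 6 ≤ 2√17 ≈ 8.2462 ✓.


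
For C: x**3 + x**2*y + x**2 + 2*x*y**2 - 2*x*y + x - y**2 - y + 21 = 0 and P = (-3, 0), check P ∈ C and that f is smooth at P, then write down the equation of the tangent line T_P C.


Tangent line at P: 22*x + 14*y + 66 = 0.

Step 1: f(-3, 0) = 0, so P lies on C.
Step 2: partial derivatives
  f_x(x, y) = 3*x**2 + 2*x*y + 2*x + 2*y**2 - 2*y + 1, f_y(x, y) = x**2 + 4*x*y - 2*x - 2*y - 1.
  f_x(P) = 22, f_y(P) = 14 (gradient nonzero, so P is smooth).
Step 3: tangent line at P: 22·(x − -3) + 14·(y − 0) = 0.
Expanding: 22*x + 14*y + 66 = 0.


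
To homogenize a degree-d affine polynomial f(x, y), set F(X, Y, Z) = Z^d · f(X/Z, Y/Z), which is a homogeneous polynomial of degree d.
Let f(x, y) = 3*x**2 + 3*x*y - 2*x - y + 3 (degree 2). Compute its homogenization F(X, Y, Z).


F(X, Y, Z) = 3*X**2 + 3*X*Y - 2*X*Z - Y*Z + 3*Z**2

deg(f) = 2.
Substitute x = X/Z, y = Y/Z into f, then multiply by Z^2.
  monomial 3·x^2·y^0 ↦ 3·X^2·Y^0·Z^0.
  monomial 3·x^1·y^1 ↦ 3·X^1·Y^1·Z^0.
  monomial -2·x^1·y^0 ↦ -2·X^1·Y^0·Z^1.
  monomial -1·x^0·y^1 ↦ -1·X^0·Y^1·Z^1.
  monomial 3·x^0·y^0 ↦ 3·X^0·Y^0·Z^2.
Collecting: F(X, Y, Z) = 3*X**2 + 3*X*Y - 2*X*Z - Y*Z + 3*Z**2.


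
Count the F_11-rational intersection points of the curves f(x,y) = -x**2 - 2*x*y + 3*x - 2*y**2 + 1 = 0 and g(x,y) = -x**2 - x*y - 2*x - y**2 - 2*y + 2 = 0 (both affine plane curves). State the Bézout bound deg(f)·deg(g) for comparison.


Common zeros: ∅; count = 0; Bézout bound = 4.

deg(f) = 2, deg(g) = 2, so Bézout bound = 4.
Scan x ∈ F_11. For each x, list the y ∈ F_11 with f(x, y) ≡ 0 and those with g(x, y) ≡ 0 (mod 11); the common zeros in that column are the intersection.
  x = 0: f ≡ 0 at y ∈ ∅; g ≡ 0 at y ∈ {4, 5}; common: ∅.
  x = 1: f ≡ 0 at y ∈ ∅; g ≡ 0 at y ∈ {2, 6}; common: ∅.
  x = 2: f ≡ 0 at y ∈ ∅; g ≡ 0 at y ∈ {1, 6}; common: ∅.
  x = 3: f ≡ 0 at y ∈ {4}; g ≡ 0 at y ∈ ∅; common: ∅.
  x = 4: f ≡ 0 at y ∈ ∅; g ≡ 0 at y ∈ {0, 5}; common: ∅.
  x = 5: f ≡ 0 at y ∈ ∅; g ≡ 0 at y ∈ {0, 4}; common: ∅.
  x = 6: f ≡ 0 at y ∈ ∅; g ≡ 0 at y ∈ {1, 2}; common: ∅.
  x = 7: f ≡ 0 at y ∈ ∅; g ≡ 0 at y ∈ ∅; common: ∅.
  x = 8: f ≡ 0 at y ∈ ∅; g ≡ 0 at y ∈ ∅; common: ∅.
  x = 9: f ≡ 0 at y ∈ ∅; g ≡ 0 at y ∈ ∅; common: ∅.
  x = 10: f ≡ 0 at y ∈ ∅; g ≡ 0 at y ∈ ∅; common: ∅.
Collecting: common zeros = ∅, so the count is 0.
Comparison with the Bézout bound: 0 ≤ 4 = deg(f)·deg(g), as expected for curves with no common component (the affine F_11-count falls short of the bound because intersections may lie at infinity, over extension fields, or carry multiplicity).


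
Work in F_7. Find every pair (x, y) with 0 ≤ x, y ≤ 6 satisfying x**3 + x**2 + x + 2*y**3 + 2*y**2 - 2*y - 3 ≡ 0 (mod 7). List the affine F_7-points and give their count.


Affine F_7-points: {(0, 3), (0, 5), (1, 0), (2, 3), (2, 5), (3, 2), (4, 3), (4, 5), (5, 1), (5, 6)}; count = 10.

For each of the 49 pairs (x, y) ∈ F_7², evaluate f(x, y) mod 7. Record the zeros.
  x = 0: [0↦4, 1↦6, 2↦3, 3↦0, 4↦2, 5↦0, 6↦6]  zeros at y ∈ {3, 5}
  x = 1: [0↦0, 1↦2, 2↦6, 3↦3, 4↦5, 5↦3, 6↦2]  zeros at y ∈ {0}
  x = 2: [0↦4, 1↦6, 2↦3, 3↦0, 4↦2, 5↦0, 6↦6]  zeros at y ∈ {3, 5}
  x = 3: [0↦1, 1↦3, 2↦0, 3↦4, 4↦6, 5↦4, 6↦3]  zeros at y ∈ {2}
  x = 4: [0↦4, 1↦6, 2↦3, 3↦0, 4↦2, 5↦0, 6↦6]  zeros at y ∈ {3, 5}
  x = 5: [0↦5, 1↦0, 2↦4, 3↦1, 4↦3, 5↦1, 6↦0]  zeros at y ∈ {1, 6}
  x = 6: [0↦3, 1↦5, 2↦2, 3↦6, 4↦1, 5↦6, 6↦5]  zeros at y ∈ ∅
Collecting zeros: affine points = {(0, 3), (0, 5), (1, 0), (2, 3), (2, 5), (3, 2), (4, 3), (4, 5), (5, 1), (5, 6)}.
Total count |C(F_7)_aff| = 10.


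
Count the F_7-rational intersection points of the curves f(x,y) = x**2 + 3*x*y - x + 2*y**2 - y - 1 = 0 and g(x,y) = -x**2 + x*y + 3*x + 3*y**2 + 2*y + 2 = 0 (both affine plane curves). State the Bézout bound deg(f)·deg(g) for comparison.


Common zeros: {(0, 1), (0, 3), (6, 3), (6, 6)}; count = 4; Bézout bound = 4.

deg(f) = 2, deg(g) = 2, so Bézout bound = 4.
Scan x ∈ F_7. For each x, list the y ∈ F_7 with f(x, y) ≡ 0 and those with g(x, y) ≡ 0 (mod 7); the common zeros in that column are the intersection.
  x = 0: f ≡ 0 at y ∈ {1, 3}; g ≡ 0 at y ∈ {1, 3}; common: {1, 3}.
  x = 1: f ≡ 0 at y ∈ ∅; g ≡ 0 at y ∈ ∅; common: ∅.
  x = 2: f ≡ 0 at y ∈ ∅; g ≡ 0 at y ∈ ∅; common: ∅.
  x = 3: f ≡ 0 at y ∈ ∅; g ≡ 0 at y ∈ {4, 6}; common: ∅.
  x = 4: f ≡ 0 at y ∈ ∅; g ≡ 0 at y ∈ {1, 4}; common: ∅.
  x = 5: f ≡ 0 at y ∈ {1, 6}; g ≡ 0 at y ∈ ∅; common: ∅.
  x = 6: f ≡ 0 at y ∈ {3, 6}; g ≡ 0 at y ∈ {3, 6}; common: {3, 6}.
Collecting: common zeros = {(0, 1), (0, 3), (6, 3), (6, 6)}, so the count is 4.
Comparison with the Bézout bound: 4 ≤ 4 = deg(f)·deg(g), as expected for curves with no common component (the bound is attained).


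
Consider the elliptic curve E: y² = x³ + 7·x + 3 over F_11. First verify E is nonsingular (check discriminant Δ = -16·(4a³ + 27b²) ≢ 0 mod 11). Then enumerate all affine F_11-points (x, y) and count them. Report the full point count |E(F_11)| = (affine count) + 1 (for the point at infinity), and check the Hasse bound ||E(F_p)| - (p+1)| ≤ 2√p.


Affine points = {(0, 5), (0, 6), (1, 0), (2, 5), (2, 6), (5, 3), (5, 8), (9, 5), (9, 6)}; affine count = 9; |E(F_11)| = 10.

Discriminant check: Δ ∝ 4a³ + 27b² = 4·7³ + 27·3² = 4·343 + 27·9 ≡ 9 (mod 11). Nonzero ⇒ E is nonsingular.
For each x ∈ F_11, compute rhs = x³ + 7·x + 3 mod 11, then count y ∈ F_11 with y² ≡ rhs.
  x = 0: rhs = 3, matching y values: 5, 6 (2 points).
  x = 1: rhs = 0, matching y values: 0 (1 points).
  x = 2: rhs = 3, matching y values: 5, 6 (2 points).
  x = 3: rhs = 7, matching y values: none (0 points).
  x = 4: rhs = 7, matching y values: none (0 points).
  x = 5: rhs = 9, matching y values: 3, 8 (2 points).
  x = 6: rhs = 8, matching y values: none (0 points).
  x = 7: rhs = 10, matching y values: none (0 points).
  x = 8: rhs = 10, matching y values: none (0 points).
  x = 9: rhs = 3, matching y values: 5, 6 (2 points).
  x = 10: rhs = 6, matching y values: none (0 points).
Total affine count: 9.
Full point count |E(F_11)| = 9 + 1 = 10.
Hasse bound: |10 − (11+1)| = |-2| = 2 ≤ 2√11 ≈ 6.6332 ✓.
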